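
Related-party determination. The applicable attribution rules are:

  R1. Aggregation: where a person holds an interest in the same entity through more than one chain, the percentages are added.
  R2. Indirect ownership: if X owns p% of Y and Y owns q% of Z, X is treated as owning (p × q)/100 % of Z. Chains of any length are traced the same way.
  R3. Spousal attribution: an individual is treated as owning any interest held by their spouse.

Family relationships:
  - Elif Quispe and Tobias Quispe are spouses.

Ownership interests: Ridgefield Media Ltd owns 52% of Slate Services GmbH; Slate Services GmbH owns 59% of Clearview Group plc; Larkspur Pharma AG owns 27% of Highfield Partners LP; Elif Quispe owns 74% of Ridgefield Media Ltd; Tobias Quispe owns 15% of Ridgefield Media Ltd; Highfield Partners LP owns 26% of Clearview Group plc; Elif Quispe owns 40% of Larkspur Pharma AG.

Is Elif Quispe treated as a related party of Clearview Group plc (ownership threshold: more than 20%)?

By spousal attribution (R3), Elif Quispe is treated as also owning Tobias Quispe's interest in Ridgefield Media Ltd, giving 74% + 15% = 89%.
Chain via Larkspur Pharma AG → Highfield Partners LP (R2): 40% × 27% × 26% = 2.808% of Clearview Group plc.
Chain via Ridgefield Media Ltd → Slate Services GmbH (R2): 89% × 52% × 59% = 27.3052% of Clearview Group plc.
Aggregating (R1): 2.808% + 27.3052% = 30.1132%.
30.1132% exceeds the 20% threshold, so Elif is a related party to Clearview Group plc.

Yes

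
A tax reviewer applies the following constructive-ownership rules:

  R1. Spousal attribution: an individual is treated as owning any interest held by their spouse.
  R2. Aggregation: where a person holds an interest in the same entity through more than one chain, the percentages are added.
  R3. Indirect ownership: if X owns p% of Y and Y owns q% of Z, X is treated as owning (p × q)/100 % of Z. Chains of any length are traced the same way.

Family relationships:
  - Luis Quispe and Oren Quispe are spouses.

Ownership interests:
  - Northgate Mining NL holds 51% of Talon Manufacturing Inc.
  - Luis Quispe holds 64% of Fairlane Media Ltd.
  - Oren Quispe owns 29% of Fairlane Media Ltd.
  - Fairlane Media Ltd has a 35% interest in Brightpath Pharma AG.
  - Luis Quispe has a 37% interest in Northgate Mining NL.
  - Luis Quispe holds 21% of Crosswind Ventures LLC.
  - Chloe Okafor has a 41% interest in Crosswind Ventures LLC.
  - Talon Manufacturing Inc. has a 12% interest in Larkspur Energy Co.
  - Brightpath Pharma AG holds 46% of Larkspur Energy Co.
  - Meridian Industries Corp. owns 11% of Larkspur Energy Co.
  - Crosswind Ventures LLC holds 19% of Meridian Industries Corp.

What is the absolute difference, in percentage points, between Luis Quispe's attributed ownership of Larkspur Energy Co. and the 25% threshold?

7.3237

By spousal attribution (R1), Luis Quispe is treated as also owning Oren Quispe's interest in Fairlane Media Ltd, giving 64% + 29% = 93%.
Chain via Northgate Mining NL → Talon Manufacturing Inc. (R3): 37% × 51% × 12% = 2.2644% of Larkspur Energy Co.
Chain via Crosswind Ventures LLC → Meridian Industries Corp. (R3): 21% × 19% × 11% = 0.4389% of Larkspur Energy Co.
Chain via Fairlane Media Ltd → Brightpath Pharma AG (R3): 93% × 35% × 46% = 14.973% of Larkspur Energy Co.
Aggregating (R2): 2.2644% + 0.4389% + 14.973% = 17.6763%.
17.6763% falls short of the 25% threshold by 7.3237 percentage points.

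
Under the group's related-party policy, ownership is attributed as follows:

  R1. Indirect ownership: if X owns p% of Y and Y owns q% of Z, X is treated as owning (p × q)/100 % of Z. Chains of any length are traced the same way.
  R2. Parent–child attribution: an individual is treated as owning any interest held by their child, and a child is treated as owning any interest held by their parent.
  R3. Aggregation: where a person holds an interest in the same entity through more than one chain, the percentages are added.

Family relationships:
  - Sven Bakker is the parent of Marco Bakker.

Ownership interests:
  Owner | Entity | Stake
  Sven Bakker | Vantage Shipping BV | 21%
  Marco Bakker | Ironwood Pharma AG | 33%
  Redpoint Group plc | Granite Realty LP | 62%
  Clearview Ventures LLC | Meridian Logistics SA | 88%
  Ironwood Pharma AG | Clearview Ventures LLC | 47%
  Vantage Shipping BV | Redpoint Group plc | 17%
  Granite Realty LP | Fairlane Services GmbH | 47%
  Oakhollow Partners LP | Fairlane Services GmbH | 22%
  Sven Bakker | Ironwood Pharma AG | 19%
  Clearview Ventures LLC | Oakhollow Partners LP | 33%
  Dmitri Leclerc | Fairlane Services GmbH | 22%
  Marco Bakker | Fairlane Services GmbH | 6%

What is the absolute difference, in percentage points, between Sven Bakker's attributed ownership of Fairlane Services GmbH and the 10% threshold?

By parent–child attribution (R2), Sven Bakker is treated as also owning Marco Bakker's interest in Ironwood Pharma AG, giving 19% + 33% = 52%.
By parent–child attribution (R2), Sven Bakker is treated as owning Marco Bakker's 6% interest in Fairlane Services GmbH.
Chain via Vantage Shipping BV → Redpoint Group plc → Granite Realty LP (R1): 21% × 17% × 62% × 47% = 1.040298% of Fairlane Services GmbH.
Chain via Ironwood Pharma AG → Clearview Ventures LLC → Oakhollow Partners LP (R1): 52% × 47% × 33% × 22% = 1.774344% of Fairlane Services GmbH.
Direct interest in Fairlane Services GmbH: 6%.
Aggregating (R3): 1.040298% + 1.774344% + 6% = 8.814642%.
8.814642% falls short of the 10% threshold by 1.185358 percentage points.

1.185358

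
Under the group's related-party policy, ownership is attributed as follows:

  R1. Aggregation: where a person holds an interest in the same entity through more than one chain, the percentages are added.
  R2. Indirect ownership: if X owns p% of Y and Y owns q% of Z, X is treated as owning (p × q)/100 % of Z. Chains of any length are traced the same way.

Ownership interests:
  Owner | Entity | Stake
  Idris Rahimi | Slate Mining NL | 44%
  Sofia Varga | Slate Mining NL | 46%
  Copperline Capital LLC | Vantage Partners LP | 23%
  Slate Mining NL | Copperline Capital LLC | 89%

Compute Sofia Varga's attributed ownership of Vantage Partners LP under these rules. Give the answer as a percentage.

9.4162%

Chain via Slate Mining NL → Copperline Capital LLC (R2): 46% × 89% × 23% = 9.4162% of Vantage Partners LP.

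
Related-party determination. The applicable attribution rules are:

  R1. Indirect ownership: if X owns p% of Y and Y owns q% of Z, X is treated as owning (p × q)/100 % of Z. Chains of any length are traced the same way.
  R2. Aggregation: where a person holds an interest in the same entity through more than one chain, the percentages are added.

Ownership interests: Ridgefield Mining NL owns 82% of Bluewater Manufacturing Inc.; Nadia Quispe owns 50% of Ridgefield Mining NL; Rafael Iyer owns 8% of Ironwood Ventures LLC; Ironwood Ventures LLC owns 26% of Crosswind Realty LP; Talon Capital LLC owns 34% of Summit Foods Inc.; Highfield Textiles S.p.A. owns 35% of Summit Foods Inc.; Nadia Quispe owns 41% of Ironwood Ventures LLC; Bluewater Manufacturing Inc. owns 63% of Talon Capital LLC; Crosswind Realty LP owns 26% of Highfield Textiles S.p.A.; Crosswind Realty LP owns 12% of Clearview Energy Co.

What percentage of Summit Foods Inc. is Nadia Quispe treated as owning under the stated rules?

9.75226%

Chain via Ridgefield Mining NL → Bluewater Manufacturing Inc. → Talon Capital LLC (R1): 50% × 82% × 63% × 34% = 8.7822% of Summit Foods Inc.
Chain via Ironwood Ventures LLC → Crosswind Realty LP → Highfield Textiles S.p.A. (R1): 41% × 26% × 26% × 35% = 0.97006% of Summit Foods Inc.
Aggregating (R2): 8.7822% + 0.97006% = 9.75226%.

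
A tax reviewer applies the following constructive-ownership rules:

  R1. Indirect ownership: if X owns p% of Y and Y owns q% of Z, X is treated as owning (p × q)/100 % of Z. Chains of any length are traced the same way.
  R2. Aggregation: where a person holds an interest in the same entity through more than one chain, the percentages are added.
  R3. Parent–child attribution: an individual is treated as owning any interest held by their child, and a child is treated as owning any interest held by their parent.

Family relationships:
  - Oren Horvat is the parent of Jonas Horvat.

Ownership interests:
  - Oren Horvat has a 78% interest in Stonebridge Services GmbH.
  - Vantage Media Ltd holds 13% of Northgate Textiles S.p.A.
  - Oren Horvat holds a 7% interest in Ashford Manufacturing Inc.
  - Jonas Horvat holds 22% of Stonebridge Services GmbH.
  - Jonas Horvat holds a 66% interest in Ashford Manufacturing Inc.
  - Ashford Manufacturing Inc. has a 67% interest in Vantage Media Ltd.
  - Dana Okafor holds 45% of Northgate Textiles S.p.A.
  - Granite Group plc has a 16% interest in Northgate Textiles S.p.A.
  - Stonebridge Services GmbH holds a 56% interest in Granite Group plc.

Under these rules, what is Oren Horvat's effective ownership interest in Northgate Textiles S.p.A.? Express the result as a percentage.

By parent–child attribution (R3), Oren Horvat is treated as also owning Jonas Horvat's interest in Ashford Manufacturing Inc, giving 7% + 66% = 73%.
By parent–child attribution (R3), Oren Horvat is treated as also owning Jonas Horvat's interest in Stonebridge Services GmbH, giving 78% + 22% = 100%.
Chain via Ashford Manufacturing Inc. → Vantage Media Ltd (R1): 73% × 67% × 13% = 6.3583% of Northgate Textiles S.p.A.
Chain via Stonebridge Services GmbH → Granite Group plc (R1): 100% × 56% × 16% = 8.96% of Northgate Textiles S.p.A.
Aggregating (R2): 6.3583% + 8.96% = 15.3183%.

15.3183%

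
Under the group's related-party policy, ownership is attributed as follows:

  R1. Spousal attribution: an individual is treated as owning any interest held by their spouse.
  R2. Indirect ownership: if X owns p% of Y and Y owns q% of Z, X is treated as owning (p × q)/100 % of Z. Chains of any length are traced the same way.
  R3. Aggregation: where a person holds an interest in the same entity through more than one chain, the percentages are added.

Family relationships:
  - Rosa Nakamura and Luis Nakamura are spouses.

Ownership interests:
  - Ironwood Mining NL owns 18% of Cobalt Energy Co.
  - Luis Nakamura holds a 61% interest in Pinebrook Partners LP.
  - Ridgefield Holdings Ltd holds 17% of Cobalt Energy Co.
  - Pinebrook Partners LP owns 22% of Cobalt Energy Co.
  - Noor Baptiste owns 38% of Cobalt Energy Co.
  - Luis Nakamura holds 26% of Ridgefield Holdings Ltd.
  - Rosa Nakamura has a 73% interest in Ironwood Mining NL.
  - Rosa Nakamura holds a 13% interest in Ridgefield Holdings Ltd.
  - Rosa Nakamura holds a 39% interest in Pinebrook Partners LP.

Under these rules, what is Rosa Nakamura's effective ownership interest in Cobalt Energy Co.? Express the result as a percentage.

41.77%

By spousal attribution (R1), Rosa Nakamura is treated as also owning Luis Nakamura's interest in Pinebrook Partners LP, giving 39% + 61% = 100%.
By spousal attribution (R1), Rosa Nakamura is treated as also owning Luis Nakamura's interest in Ridgefield Holdings Ltd, giving 13% + 26% = 39%.
Chain via Pinebrook Partners LP (R2): 100% × 22% = 22% of Cobalt Energy Co.
Chain via Ridgefield Holdings Ltd (R2): 39% × 17% = 6.63% of Cobalt Energy Co.
Chain via Ironwood Mining NL (R2): 73% × 18% = 13.14% of Cobalt Energy Co.
Aggregating (R3): 22% + 6.63% + 13.14% = 41.77%.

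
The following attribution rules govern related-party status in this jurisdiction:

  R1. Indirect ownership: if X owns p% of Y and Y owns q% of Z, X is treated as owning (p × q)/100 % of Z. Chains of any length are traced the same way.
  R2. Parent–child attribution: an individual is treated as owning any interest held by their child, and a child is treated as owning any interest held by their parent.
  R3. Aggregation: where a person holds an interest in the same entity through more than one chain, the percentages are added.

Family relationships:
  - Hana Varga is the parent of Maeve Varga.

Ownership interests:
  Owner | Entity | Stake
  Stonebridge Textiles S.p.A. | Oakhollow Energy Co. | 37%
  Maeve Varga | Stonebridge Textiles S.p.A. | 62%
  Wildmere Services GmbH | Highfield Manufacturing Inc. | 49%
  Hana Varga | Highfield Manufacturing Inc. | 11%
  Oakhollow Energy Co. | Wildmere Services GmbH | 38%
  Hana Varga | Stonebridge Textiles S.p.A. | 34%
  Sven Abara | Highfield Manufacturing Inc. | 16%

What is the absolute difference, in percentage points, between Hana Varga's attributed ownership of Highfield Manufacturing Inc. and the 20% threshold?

2.386176

By parent–child attribution (R2), Hana Varga is treated as also owning Maeve Varga's interest in Stonebridge Textiles S.p.A, giving 34% + 62% = 96%.
Chain via Stonebridge Textiles S.p.A. → Oakhollow Energy Co. → Wildmere Services GmbH (R1): 96% × 37% × 38% × 49% = 6.613824% of Highfield Manufacturing Inc.
Direct interest in Highfield Manufacturing Inc: 11%.
Aggregating (R3): 6.613824% + 11% = 17.613824%.
17.613824% falls short of the 20% threshold by 2.386176 percentage points.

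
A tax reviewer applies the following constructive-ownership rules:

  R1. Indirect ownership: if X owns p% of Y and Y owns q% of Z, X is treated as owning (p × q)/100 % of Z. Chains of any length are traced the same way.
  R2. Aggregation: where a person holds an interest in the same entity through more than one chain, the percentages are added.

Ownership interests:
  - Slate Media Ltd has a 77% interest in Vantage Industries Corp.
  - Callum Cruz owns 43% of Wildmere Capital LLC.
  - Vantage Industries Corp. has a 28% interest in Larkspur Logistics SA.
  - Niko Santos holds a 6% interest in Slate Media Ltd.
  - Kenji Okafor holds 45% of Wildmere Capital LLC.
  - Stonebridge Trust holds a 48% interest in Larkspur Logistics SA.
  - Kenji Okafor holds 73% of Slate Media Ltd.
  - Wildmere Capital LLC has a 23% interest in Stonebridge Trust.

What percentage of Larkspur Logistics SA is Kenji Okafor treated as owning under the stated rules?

Chain via Slate Media Ltd → Vantage Industries Corp. (R1): 73% × 77% × 28% = 15.7388% of Larkspur Logistics SA.
Chain via Wildmere Capital LLC → Stonebridge Trust (R1): 45% × 23% × 48% = 4.968% of Larkspur Logistics SA.
Aggregating (R2): 15.7388% + 4.968% = 20.7068%.

20.7068%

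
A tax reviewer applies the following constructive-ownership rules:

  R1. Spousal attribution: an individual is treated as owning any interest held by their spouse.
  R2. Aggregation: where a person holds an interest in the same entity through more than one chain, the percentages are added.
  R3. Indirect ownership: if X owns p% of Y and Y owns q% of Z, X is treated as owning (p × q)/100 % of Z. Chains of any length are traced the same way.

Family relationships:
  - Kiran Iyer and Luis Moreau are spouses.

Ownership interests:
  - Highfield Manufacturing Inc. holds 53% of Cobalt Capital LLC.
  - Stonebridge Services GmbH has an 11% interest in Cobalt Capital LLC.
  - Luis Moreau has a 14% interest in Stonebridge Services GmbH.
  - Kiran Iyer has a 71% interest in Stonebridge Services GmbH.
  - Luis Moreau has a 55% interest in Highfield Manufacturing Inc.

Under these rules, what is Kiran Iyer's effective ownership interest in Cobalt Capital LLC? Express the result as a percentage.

By spousal attribution (R1), Kiran Iyer is treated as also owning Luis Moreau's interest in Stonebridge Services GmbH, giving 71% + 14% = 85%.
By spousal attribution (R1), Kiran Iyer is treated as owning Luis Moreau's 55% interest in Highfield Manufacturing Inc.
Chain via Stonebridge Services GmbH (R3): 85% × 11% = 9.35% of Cobalt Capital LLC.
Chain via Highfield Manufacturing Inc. (R3): 55% × 53% = 29.15% of Cobalt Capital LLC.
Aggregating (R2): 9.35% + 29.15% = 38.5%.

38.5%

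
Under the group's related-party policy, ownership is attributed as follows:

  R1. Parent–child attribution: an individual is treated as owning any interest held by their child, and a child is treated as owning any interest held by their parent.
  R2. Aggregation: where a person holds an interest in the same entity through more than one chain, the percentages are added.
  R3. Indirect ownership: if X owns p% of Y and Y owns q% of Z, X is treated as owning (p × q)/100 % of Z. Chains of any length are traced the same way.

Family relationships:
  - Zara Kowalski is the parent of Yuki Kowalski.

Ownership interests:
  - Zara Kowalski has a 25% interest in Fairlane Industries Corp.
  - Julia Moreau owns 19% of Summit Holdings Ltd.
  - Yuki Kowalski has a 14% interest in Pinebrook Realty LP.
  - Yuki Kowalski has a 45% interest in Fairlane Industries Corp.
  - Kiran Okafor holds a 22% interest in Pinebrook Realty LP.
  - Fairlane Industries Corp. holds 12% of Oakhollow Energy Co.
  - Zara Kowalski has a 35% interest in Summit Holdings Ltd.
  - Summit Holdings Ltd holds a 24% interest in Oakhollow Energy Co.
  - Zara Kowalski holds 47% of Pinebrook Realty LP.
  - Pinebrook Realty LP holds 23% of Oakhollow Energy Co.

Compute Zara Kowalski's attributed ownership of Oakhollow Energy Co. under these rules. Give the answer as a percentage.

30.83%

By parent–child attribution (R1), Zara Kowalski is treated as also owning Yuki Kowalski's interest in Fairlane Industries Corp, giving 25% + 45% = 70%.
By parent–child attribution (R1), Zara Kowalski is treated as also owning Yuki Kowalski's interest in Pinebrook Realty LP, giving 47% + 14% = 61%.
Chain via Fairlane Industries Corp. (R3): 70% × 12% = 8.4% of Oakhollow Energy Co.
Chain via Pinebrook Realty LP (R3): 61% × 23% = 14.03% of Oakhollow Energy Co.
Chain via Summit Holdings Ltd (R3): 35% × 24% = 8.4% of Oakhollow Energy Co.
Aggregating (R2): 8.4% + 14.03% + 8.4% = 30.83%.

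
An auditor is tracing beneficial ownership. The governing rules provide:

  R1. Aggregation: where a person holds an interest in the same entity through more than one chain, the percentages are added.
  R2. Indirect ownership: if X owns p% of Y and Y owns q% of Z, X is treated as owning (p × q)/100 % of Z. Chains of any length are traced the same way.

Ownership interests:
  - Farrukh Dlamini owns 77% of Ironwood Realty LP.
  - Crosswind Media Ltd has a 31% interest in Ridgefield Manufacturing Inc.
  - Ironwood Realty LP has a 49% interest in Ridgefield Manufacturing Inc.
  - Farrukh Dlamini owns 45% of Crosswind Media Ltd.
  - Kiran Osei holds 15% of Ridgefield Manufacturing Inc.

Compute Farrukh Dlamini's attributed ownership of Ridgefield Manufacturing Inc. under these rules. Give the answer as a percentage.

51.68%

Chain via Crosswind Media Ltd (R2): 45% × 31% = 13.95% of Ridgefield Manufacturing Inc.
Chain via Ironwood Realty LP (R2): 77% × 49% = 37.73% of Ridgefield Manufacturing Inc.
Aggregating (R1): 13.95% + 37.73% = 51.68%.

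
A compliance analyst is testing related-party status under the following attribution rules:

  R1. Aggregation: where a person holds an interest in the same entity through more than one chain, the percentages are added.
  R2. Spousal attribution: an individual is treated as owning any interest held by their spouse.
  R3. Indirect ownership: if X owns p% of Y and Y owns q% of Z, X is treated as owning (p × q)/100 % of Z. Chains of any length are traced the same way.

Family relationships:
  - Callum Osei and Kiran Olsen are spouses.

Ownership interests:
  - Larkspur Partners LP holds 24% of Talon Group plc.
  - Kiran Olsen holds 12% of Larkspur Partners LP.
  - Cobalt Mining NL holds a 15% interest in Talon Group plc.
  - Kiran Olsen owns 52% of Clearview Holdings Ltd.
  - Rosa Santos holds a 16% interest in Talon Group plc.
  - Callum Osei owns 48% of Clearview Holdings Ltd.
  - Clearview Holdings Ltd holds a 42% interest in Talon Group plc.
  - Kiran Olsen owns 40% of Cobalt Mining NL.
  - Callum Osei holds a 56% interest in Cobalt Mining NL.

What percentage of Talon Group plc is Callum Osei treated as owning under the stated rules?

By spousal attribution (R2), Callum Osei is treated as also owning Kiran Olsen's interest in Clearview Holdings Ltd, giving 48% + 52% = 100%.
By spousal attribution (R2), Callum Osei is treated as also owning Kiran Olsen's interest in Cobalt Mining NL, giving 56% + 40% = 96%.
By spousal attribution (R2), Callum Osei is treated as owning Kiran Olsen's 12% interest in Larkspur Partners LP.
Chain via Clearview Holdings Ltd (R3): 100% × 42% = 42% of Talon Group plc.
Chain via Cobalt Mining NL (R3): 96% × 15% = 14.4% of Talon Group plc.
Chain via Larkspur Partners LP (R3): 12% × 24% = 2.88% of Talon Group plc.
Aggregating (R1): 42% + 14.4% + 2.88% = 59.28%.

59.28%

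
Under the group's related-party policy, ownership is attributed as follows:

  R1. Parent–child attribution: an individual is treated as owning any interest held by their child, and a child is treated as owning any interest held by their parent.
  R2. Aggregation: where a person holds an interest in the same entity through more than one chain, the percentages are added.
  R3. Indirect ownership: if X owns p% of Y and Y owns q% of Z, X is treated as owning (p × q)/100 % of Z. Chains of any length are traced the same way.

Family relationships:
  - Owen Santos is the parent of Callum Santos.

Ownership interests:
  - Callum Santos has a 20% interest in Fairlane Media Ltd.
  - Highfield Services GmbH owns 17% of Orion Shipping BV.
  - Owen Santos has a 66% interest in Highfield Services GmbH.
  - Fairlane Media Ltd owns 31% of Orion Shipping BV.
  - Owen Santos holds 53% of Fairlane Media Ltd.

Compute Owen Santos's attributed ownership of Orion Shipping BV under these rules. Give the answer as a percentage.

By parent–child attribution (R1), Owen Santos is treated as also owning Callum Santos's interest in Fairlane Media Ltd, giving 53% + 20% = 73%.
Chain via Fairlane Media Ltd (R3): 73% × 31% = 22.63% of Orion Shipping BV.
Chain via Highfield Services GmbH (R3): 66% × 17% = 11.22% of Orion Shipping BV.
Aggregating (R2): 22.63% + 11.22% = 33.85%.

33.85%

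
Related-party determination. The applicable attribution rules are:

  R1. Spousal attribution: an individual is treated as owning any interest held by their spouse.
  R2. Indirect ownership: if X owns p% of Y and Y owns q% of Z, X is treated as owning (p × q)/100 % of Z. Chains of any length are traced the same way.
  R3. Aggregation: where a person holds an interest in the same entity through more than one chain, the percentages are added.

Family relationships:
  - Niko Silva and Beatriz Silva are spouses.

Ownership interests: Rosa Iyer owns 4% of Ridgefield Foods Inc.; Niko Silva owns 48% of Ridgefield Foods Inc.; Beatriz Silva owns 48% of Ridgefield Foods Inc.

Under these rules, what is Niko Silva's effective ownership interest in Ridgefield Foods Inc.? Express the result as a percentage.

By spousal attribution (R1), Niko Silva is treated as also owning Beatriz Silva's interest in Ridgefield Foods Inc, giving 48% + 48% = 96%.
Direct interest in Ridgefield Foods Inc: 96%.

96%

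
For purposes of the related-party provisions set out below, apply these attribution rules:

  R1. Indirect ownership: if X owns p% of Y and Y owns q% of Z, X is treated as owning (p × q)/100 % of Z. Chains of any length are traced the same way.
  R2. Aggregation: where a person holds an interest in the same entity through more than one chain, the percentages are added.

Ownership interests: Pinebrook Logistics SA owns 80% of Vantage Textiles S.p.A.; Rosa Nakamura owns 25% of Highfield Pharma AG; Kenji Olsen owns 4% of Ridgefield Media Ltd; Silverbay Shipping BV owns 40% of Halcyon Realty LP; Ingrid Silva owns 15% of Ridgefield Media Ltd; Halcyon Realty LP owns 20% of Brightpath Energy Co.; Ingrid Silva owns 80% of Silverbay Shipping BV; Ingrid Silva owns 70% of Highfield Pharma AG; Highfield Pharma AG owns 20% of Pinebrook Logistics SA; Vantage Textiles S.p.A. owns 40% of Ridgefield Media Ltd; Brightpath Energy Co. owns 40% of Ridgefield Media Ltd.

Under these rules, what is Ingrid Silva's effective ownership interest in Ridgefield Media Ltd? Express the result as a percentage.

Chain via Highfield Pharma AG → Pinebrook Logistics SA → Vantage Textiles S.p.A. (R1): 70% × 20% × 80% × 40% = 4.48% of Ridgefield Media Ltd.
Chain via Silverbay Shipping BV → Halcyon Realty LP → Brightpath Energy Co. (R1): 80% × 40% × 20% × 40% = 2.56% of Ridgefield Media Ltd.
Direct interest in Ridgefield Media Ltd: 15%.
Aggregating (R2): 4.48% + 2.56% + 15% = 22.04%.

22.04%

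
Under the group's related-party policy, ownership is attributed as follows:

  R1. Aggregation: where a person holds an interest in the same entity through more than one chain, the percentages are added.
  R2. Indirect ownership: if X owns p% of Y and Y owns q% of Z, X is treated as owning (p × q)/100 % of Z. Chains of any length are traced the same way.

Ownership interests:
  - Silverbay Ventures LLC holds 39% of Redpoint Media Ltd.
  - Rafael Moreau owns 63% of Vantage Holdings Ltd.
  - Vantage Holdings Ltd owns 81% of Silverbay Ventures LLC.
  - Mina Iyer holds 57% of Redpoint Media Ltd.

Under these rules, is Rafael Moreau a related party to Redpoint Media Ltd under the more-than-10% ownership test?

Chain via Vantage Holdings Ltd → Silverbay Ventures LLC (R2): 63% × 81% × 39% = 19.9017% of Redpoint Media Ltd.
19.9017% exceeds the 10% threshold, so Rafael is a related party to Redpoint Media Ltd.

Yes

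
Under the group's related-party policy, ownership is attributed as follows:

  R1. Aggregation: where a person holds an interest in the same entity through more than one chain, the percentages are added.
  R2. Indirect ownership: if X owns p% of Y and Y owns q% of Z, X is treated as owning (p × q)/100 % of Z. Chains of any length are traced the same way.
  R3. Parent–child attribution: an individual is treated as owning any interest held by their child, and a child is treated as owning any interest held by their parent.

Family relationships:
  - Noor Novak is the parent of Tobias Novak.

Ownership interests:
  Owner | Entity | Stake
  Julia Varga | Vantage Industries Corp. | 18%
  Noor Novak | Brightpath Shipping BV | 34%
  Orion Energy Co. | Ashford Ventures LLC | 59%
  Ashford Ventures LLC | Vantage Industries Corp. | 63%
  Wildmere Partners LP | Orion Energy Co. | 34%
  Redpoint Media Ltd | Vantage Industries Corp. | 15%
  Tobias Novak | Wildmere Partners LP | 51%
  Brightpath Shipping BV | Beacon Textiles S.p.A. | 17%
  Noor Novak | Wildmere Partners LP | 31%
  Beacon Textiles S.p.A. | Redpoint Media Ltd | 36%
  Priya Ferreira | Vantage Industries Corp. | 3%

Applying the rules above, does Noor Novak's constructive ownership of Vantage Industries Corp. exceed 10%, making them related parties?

Yes

By parent–child attribution (R3), Noor Novak is treated as also owning Tobias Novak's interest in Wildmere Partners LP, giving 31% + 51% = 82%.
Chain via Brightpath Shipping BV → Beacon Textiles S.p.A. → Redpoint Media Ltd (R2): 34% × 17% × 36% × 15% = 0.31212% of Vantage Industries Corp.
Chain via Wildmere Partners LP → Orion Energy Co. → Ashford Ventures LLC (R2): 82% × 34% × 59% × 63% = 10.362996% of Vantage Industries Corp.
Aggregating (R1): 0.31212% + 10.362996% = 10.675116%.
10.675116% exceeds the 10% threshold, so Noor is a related party to Vantage Industries Corp.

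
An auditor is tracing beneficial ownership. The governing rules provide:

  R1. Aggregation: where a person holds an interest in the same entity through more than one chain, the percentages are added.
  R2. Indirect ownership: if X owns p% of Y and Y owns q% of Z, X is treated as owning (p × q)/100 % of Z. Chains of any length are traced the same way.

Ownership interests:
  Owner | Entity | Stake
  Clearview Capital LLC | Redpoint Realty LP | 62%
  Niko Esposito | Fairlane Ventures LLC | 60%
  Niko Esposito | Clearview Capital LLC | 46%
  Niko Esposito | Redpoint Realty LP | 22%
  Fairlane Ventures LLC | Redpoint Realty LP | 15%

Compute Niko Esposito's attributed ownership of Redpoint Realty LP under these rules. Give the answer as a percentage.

59.52%

Chain via Fairlane Ventures LLC (R2): 60% × 15% = 9% of Redpoint Realty LP.
Chain via Clearview Capital LLC (R2): 46% × 62% = 28.52% of Redpoint Realty LP.
Direct interest in Redpoint Realty LP: 22%.
Aggregating (R1): 9% + 28.52% + 22% = 59.52%.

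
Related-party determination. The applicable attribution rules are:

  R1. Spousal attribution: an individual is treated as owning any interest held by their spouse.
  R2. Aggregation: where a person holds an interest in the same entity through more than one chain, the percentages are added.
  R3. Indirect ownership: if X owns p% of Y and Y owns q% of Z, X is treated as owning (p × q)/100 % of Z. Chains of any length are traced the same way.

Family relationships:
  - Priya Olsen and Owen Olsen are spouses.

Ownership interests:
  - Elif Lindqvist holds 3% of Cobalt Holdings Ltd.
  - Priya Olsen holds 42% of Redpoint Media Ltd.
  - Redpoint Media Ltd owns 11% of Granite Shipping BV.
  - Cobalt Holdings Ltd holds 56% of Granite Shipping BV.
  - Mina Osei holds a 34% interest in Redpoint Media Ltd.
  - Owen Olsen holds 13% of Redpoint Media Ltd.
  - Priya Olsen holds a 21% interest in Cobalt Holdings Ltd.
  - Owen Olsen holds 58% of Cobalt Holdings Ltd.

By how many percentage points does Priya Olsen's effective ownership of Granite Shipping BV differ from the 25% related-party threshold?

By spousal attribution (R1), Priya Olsen is treated as also owning Owen Olsen's interest in Cobalt Holdings Ltd, giving 21% + 58% = 79%.
By spousal attribution (R1), Priya Olsen is treated as also owning Owen Olsen's interest in Redpoint Media Ltd, giving 42% + 13% = 55%.
Chain via Cobalt Holdings Ltd (R3): 79% × 56% = 44.24% of Granite Shipping BV.
Chain via Redpoint Media Ltd (R3): 55% × 11% = 6.05% of Granite Shipping BV.
Aggregating (R2): 44.24% + 6.05% = 50.29%.
50.29% exceeds the 25% threshold by 25.29 percentage points.

25.29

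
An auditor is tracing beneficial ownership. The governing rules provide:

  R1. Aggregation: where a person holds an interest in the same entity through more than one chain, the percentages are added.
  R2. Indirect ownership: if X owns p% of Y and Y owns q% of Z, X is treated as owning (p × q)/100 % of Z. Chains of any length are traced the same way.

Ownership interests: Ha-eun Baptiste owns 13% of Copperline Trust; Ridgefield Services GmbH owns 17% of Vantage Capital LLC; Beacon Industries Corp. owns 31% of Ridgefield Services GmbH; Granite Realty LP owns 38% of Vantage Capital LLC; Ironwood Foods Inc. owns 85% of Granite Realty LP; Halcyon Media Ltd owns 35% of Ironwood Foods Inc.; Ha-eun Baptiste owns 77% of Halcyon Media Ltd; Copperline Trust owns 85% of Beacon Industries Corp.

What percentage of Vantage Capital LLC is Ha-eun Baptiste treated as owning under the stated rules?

9.287185%

Chain via Halcyon Media Ltd → Ironwood Foods Inc. → Granite Realty LP (R2): 77% × 35% × 85% × 38% = 8.70485% of Vantage Capital LLC.
Chain via Copperline Trust → Beacon Industries Corp. → Ridgefield Services GmbH (R2): 13% × 85% × 31% × 17% = 0.582335% of Vantage Capital LLC.
Aggregating (R1): 8.70485% + 0.582335% = 9.287185%.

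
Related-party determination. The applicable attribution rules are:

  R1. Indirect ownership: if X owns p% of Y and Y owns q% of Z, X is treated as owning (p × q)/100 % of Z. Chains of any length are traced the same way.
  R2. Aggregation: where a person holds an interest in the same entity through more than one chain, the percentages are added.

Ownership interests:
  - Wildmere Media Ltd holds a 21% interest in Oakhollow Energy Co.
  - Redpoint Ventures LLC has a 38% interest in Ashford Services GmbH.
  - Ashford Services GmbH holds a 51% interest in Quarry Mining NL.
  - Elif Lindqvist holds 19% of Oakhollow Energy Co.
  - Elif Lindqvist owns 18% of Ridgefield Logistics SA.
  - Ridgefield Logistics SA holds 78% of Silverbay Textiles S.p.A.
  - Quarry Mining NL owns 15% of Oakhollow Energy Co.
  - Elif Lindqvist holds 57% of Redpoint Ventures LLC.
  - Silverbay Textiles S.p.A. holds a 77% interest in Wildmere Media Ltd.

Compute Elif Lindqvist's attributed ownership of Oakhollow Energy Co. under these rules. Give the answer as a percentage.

22.927258%

Chain via Redpoint Ventures LLC → Ashford Services GmbH → Quarry Mining NL (R1): 57% × 38% × 51% × 15% = 1.65699% of Oakhollow Energy Co.
Chain via Ridgefield Logistics SA → Silverbay Textiles S.p.A. → Wildmere Media Ltd (R1): 18% × 78% × 77% × 21% = 2.270268% of Oakhollow Energy Co.
Direct interest in Oakhollow Energy Co: 19%.
Aggregating (R2): 1.65699% + 2.270268% + 19% = 22.927258%.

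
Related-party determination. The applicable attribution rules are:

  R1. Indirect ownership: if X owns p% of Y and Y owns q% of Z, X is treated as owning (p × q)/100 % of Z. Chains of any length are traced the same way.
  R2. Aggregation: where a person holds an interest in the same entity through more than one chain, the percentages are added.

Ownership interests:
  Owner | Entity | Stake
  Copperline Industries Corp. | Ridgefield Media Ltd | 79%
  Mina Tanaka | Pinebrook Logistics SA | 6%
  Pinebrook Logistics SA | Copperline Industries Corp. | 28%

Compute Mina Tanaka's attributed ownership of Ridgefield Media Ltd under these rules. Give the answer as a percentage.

1.3272%

Chain via Pinebrook Logistics SA → Copperline Industries Corp. (R1): 6% × 28% × 79% = 1.3272% of Ridgefield Media Ltd.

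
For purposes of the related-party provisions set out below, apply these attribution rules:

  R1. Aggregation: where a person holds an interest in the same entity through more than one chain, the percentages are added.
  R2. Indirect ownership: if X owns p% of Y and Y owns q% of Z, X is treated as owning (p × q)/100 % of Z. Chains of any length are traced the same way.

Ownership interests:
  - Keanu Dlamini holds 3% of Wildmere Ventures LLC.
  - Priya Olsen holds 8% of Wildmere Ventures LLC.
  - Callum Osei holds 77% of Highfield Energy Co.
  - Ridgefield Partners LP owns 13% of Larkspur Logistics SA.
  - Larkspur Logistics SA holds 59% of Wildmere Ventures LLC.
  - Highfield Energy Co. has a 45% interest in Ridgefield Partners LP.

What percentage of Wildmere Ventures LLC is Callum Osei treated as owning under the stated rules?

2.657655%

Chain via Highfield Energy Co. → Ridgefield Partners LP → Larkspur Logistics SA (R2): 77% × 45% × 13% × 59% = 2.657655% of Wildmere Ventures LLC.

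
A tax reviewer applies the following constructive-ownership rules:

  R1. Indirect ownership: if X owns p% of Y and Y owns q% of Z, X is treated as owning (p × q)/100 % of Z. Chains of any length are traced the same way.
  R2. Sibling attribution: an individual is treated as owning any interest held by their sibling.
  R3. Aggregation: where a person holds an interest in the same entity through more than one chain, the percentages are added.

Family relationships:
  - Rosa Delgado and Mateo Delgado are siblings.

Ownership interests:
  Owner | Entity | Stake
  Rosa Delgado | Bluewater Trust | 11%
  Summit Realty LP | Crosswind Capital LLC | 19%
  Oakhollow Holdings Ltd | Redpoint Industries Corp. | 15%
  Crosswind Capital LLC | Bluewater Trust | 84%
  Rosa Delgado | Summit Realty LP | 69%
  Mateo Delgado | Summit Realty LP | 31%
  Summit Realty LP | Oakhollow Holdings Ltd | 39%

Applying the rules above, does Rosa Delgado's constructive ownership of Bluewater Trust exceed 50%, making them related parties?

No

By sibling attribution (R2), Rosa Delgado is treated as also owning Mateo Delgado's interest in Summit Realty LP, giving 69% + 31% = 100%.
Chain via Summit Realty LP → Crosswind Capital LLC (R1): 100% × 19% × 84% = 15.96% of Bluewater Trust.
Direct interest in Bluewater Trust: 11%.
Aggregating (R3): 15.96% + 11% = 26.96%.
26.96% does not exceed the 50% threshold, so Rosa is not a related party to Bluewater Trust.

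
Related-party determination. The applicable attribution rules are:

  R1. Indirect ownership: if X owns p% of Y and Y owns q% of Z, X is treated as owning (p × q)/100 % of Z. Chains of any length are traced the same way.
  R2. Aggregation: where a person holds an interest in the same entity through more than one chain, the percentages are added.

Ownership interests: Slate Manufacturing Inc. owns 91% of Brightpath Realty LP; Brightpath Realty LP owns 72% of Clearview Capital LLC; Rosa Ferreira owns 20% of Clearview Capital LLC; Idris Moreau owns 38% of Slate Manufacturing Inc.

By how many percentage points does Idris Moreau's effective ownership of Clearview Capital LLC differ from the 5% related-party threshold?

19.8976

Chain via Slate Manufacturing Inc. → Brightpath Realty LP (R1): 38% × 91% × 72% = 24.8976% of Clearview Capital LLC.
24.8976% exceeds the 5% threshold by 19.8976 percentage points.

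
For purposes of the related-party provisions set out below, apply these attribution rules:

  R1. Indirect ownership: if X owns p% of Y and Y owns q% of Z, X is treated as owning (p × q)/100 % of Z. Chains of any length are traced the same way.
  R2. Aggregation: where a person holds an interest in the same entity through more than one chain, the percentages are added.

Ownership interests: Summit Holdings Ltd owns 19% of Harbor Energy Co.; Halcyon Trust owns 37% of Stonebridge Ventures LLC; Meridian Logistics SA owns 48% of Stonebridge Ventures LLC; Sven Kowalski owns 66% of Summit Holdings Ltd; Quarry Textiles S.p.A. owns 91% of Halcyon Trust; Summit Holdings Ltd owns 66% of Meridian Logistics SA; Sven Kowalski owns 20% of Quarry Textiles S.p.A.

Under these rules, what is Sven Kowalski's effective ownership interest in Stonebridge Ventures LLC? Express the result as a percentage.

27.6428%

Chain via Quarry Textiles S.p.A. → Halcyon Trust (R1): 20% × 91% × 37% = 6.734% of Stonebridge Ventures LLC.
Chain via Summit Holdings Ltd → Meridian Logistics SA (R1): 66% × 66% × 48% = 20.9088% of Stonebridge Ventures LLC.
Aggregating (R2): 6.734% + 20.9088% = 27.6428%.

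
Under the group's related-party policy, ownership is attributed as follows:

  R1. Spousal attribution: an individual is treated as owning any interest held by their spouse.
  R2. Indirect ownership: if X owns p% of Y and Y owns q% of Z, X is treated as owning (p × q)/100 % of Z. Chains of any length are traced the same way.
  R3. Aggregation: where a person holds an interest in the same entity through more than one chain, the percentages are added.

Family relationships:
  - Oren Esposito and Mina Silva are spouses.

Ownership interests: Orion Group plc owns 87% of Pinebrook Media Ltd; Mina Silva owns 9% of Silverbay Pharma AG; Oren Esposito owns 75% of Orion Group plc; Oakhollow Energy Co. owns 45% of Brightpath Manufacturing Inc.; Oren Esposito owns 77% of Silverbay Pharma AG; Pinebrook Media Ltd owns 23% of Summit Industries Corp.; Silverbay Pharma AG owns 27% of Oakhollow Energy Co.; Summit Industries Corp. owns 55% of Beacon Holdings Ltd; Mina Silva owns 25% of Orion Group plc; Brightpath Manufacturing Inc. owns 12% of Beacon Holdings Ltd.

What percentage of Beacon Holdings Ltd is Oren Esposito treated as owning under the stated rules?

12.25938%

By spousal attribution (R1), Oren Esposito is treated as also owning Mina Silva's interest in Silverbay Pharma AG, giving 77% + 9% = 86%.
By spousal attribution (R1), Oren Esposito is treated as also owning Mina Silva's interest in Orion Group plc, giving 75% + 25% = 100%.
Chain via Silverbay Pharma AG → Oakhollow Energy Co. → Brightpath Manufacturing Inc. (R2): 86% × 27% × 45% × 12% = 1.25388% of Beacon Holdings Ltd.
Chain via Orion Group plc → Pinebrook Media Ltd → Summit Industries Corp. (R2): 100% × 87% × 23% × 55% = 11.0055% of Beacon Holdings Ltd.
Aggregating (R3): 1.25388% + 11.0055% = 12.25938%.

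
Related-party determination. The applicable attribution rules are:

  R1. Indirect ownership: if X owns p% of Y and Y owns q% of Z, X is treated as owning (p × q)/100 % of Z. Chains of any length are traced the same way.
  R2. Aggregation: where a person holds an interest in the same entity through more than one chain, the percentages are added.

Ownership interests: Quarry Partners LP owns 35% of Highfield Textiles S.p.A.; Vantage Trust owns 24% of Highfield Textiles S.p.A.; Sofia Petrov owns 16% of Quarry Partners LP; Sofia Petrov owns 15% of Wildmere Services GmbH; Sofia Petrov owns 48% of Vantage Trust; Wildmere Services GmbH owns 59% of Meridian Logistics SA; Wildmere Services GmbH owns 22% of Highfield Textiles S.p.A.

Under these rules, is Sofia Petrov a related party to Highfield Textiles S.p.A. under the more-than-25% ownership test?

Chain via Quarry Partners LP (R1): 16% × 35% = 5.6% of Highfield Textiles S.p.A.
Chain via Wildmere Services GmbH (R1): 15% × 22% = 3.3% of Highfield Textiles S.p.A.
Chain via Vantage Trust (R1): 48% × 24% = 11.52% of Highfield Textiles S.p.A.
Aggregating (R2): 5.6% + 3.3% + 11.52% = 20.42%.
20.42% does not exceed the 25% threshold, so Sofia is not a related party to Highfield Textiles S.p.A.

No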